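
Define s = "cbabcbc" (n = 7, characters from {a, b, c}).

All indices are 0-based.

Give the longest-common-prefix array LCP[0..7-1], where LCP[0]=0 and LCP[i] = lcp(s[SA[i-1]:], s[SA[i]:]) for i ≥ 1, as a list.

rank | idx | suffix
   0 |   2 | abcbc
   1 |   1 | babcbc
   2 |   5 | bc
   3 |   3 | bcbc
   4 |   6 | c
   5 |   0 | cbabcbc
   6 |   4 | cbc

SA = [2, 1, 5, 3, 6, 0, 4]
[i] adj suffixes → lcp
  [1] 2/1 → 0 ('')
  [2] 1/5 → 1 ('b')
  [3] 5/3 → 2 ('bc')
  [4] 3/6 → 0 ('')
  [5] 6/0 → 1 ('c')
  [6] 0/4 → 2 ('cb')

[0, 0, 1, 2, 0, 1, 2]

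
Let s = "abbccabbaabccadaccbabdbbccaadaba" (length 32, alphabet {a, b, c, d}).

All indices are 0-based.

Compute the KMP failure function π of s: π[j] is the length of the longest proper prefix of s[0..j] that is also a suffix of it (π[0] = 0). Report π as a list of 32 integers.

[0, 0, 0, 0, 0, 1, 2, 3, 1, 1, 2, 0, 0, 1, 0, 1, 0, 0, 0, 1, 2, 0, 0, 0, 0, 0, 1, 1, 0, 1, 2, 1]

π[0] = 0
j=1 s[j]='b': π[1]=0 (border '')
j=2 s[j]='b': π[2]=0 (border '')
j=3 s[j]='c': π[3]=0 (border '')
j=4 s[j]='c': π[4]=0 (border '')
j=5 s[j]='a': π[5]=1 (border 'a')
j=6 s[j]='b': π[6]=2 (border 'ab')
j=7 s[j]='b': π[7]=3 (border 'abb')
j=8 s[j]='a': k: 3→0; π[8]=1 (border 'a')
j=9 s[j]='a': k: 1→0; π[9]=1 (border 'a')
j=10 s[j]='b': π[10]=2 (border 'ab')
j=11 s[j]='c': k: 2→0; π[11]=0 (border '')
j=12 s[j]='c': π[12]=0 (border '')
j=13 s[j]='a': π[13]=1 (border 'a')
j=14 s[j]='d': k: 1→0; π[14]=0 (border '')
j=15 s[j]='a': π[15]=1 (border 'a')
j=16 s[j]='c': k: 1→0; π[16]=0 (border '')
j=17 s[j]='c': π[17]=0 (border '')
j=18 s[j]='b': π[18]=0 (border '')
j=19 s[j]='a': π[19]=1 (border 'a')
j=20 s[j]='b': π[20]=2 (border 'ab')
j=21 s[j]='d': k: 2→0; π[21]=0 (border '')
j=22 s[j]='b': π[22]=0 (border '')
j=23 s[j]='b': π[23]=0 (border '')
j=24 s[j]='c': π[24]=0 (border '')
j=25 s[j]='c': π[25]=0 (border '')
j=26 s[j]='a': π[26]=1 (border 'a')
j=27 s[j]='a': k: 1→0; π[27]=1 (border 'a')
j=28 s[j]='d': k: 1→0; π[28]=0 (border '')
j=29 s[j]='a': π[29]=1 (border 'a')
j=30 s[j]='b': π[30]=2 (border 'ab')
j=31 s[j]='a': k: 2→0; π[31]=1 (border 'a')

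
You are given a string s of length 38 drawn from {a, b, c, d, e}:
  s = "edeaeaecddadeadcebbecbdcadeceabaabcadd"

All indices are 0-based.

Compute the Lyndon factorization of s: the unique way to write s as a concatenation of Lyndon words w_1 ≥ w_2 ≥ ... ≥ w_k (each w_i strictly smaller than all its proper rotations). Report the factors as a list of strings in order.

["e", "de", "aeaecdd", "ade", "adcebbecbdcadece", "ab", "aabcadd"]

emit factor 1: 'e' (i=0, period=1)
emit factor 2: 'de' (i=1, period=2)
emit factor 3: 'aeaecdd' (i=3, period=7)
emit factor 4: 'ade' (i=10, period=3)
emit factor 5: 'adcebbecbdcadece' (i=13, period=16)
emit factor 6: 'ab' (i=29, period=2)
emit factor 7: 'aabcadd' (i=31, period=7)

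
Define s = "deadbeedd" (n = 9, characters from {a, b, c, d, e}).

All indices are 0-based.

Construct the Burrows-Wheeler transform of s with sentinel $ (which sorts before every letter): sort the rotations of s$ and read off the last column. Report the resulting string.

rank  rotation    last
    0  $deadbeedd  d
    1  adbeedd$de  e
    2  beedd$dead  d
    3  d$deadbeed  d
    4  dbeedd$dea  a
    5  dd$deadbee  e
    6  deadbeedd$  $
    7  eadbeedd$d  d
    8  edd$deadbe  e
    9  eedd$deadb  b

deddae$deb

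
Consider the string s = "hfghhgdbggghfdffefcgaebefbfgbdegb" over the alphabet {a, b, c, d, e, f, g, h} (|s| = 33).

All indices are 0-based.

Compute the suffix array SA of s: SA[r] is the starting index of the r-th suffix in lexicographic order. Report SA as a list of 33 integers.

[20, 32, 28, 22, 25, 7, 18, 6, 29, 13, 21, 23, 16, 30, 24, 17, 12, 15, 14, 26, 1, 19, 31, 27, 5, 8, 9, 10, 2, 11, 0, 4, 3]

rank | idx | suffix
   0 |  20 | aebefbfgbdegb
   1 |  32 | b
   2 |  28 | bdegb
   3 |  22 | befbfgbdegb
   4 |  25 | bfgbdegb
   5 |   7 | bggghfdffefcgaebefbfgbdegb
   6 |  18 | cgaebefbfgbdegb
   7 |   6 | dbggghfdffefcgaebefbfgbdegb
   8 |  29 | degb
   9 |  13 | dffefcgaebefbfgbdegb
  10 |  21 | ebefbfgbdegb
  11 |  23 | efbfgbdegb
  12 |  16 | efcgaebefbfgbdegb
  13 |  30 | egb
  14 |  24 | fbfgbdegb
  15 |  17 | fcgaebefbfgbdegb
  16 |  12 | fdffefcgaebefbfgbdegb
  17 |  15 | fefcgaebefbfgbdegb
  18 |  14 | ffefcgaebefbfgbdegb
  19 |  26 | fgbdegb
  20 |   1 | fghhgdbggghfdffefcgaebefbfgbdegb
  21 |  19 | gaebefbfgbdegb
  22 |  31 | gb
  23 |  27 | gbdegb
  24 |   5 | gdbggghfdffefcgaebefbfgbdegb
  25 |   8 | ggghfdffefcgaebefbfgbdegb
  26 |   9 | gghfdffefcgaebefbfgbdegb
  27 |  10 | ghfdffefcgaebefbfgbdegb
  28 |   2 | ghhgdbggghfdffefcgaebefbfgbdegb
  29 |  11 | hfdffefcgaebefbfgbdegb
  30 |   0 | hfghhgdbggghfdffefcgaebefbfgbdegb
  31 |   4 | hgdbggghfdffefcgaebefbfgbdegb
  32 |   3 | hhgdbggghfdffefcgaebefbfgbdegb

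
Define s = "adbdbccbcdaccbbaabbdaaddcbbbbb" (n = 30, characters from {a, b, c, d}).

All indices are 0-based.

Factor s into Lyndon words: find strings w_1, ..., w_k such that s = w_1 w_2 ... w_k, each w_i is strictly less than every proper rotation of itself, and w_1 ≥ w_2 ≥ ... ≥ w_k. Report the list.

["adbdbccbcd", "accbb", "aabbdaaddcbbbbb"]

emit factor 1: 'adbdbccbcd' (i=0, period=10)
emit factor 2: 'accbb' (i=10, period=5)
emit factor 3: 'aabbdaaddcbbbbb' (i=15, period=15)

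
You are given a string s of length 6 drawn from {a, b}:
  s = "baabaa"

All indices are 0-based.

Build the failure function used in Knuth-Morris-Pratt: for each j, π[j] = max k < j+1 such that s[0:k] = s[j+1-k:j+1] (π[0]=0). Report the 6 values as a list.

π[0] = 0
j=1 s[j]='a': π[1]=0 (border '')
j=2 s[j]='a': π[2]=0 (border '')
j=3 s[j]='b': π[3]=1 (border 'b')
j=4 s[j]='a': π[4]=2 (border 'ba')
j=5 s[j]='a': π[5]=3 (border 'baa')

[0, 0, 0, 1, 2, 3]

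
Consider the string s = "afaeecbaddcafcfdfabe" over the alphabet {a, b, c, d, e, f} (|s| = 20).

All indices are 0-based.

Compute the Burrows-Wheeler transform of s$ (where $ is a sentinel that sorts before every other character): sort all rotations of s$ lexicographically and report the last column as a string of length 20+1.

efbf$ccadefdafbeadaac

rank  rotation               last
    0  $afaeecbaddcafcfdfabe  e
    1  abe$afaeecbaddcafcfdf  f
    2  addcafcfdfabe$afaeecb  b
    3  aeecbaddcafcfdfabe$af  f
    4  afaeecbaddcafcfdfabe$  $
    5  afcfdfabe$afaeecbaddc  c
    6  baddcafcfdfabe$afaeec  c
    7  be$afaeecbaddcafcfdfa  a
    8  cafcfdfabe$afaeecbadd  d
    9  cbaddcafcfdfabe$afaee  e
   10  cfdfabe$afaeecbaddcaf  f
   11  dcafcfdfabe$afaeecbad  d
   12  ddcafcfdfabe$afaeecba  a
   13  dfabe$afaeecbaddcafcf  f
   14  e$afaeecbaddcafcfdfab  b
   15  ecbaddcafcfdfabe$afae  e
   16  eecbaddcafcfdfabe$afa  a
   17  fabe$afaeecbaddcafcfd  d
   18  faeecbaddcafcfdfabe$a  a
   19  fcfdfabe$afaeecbaddca  a
   20  fdfabe$afaeecbaddcafc  c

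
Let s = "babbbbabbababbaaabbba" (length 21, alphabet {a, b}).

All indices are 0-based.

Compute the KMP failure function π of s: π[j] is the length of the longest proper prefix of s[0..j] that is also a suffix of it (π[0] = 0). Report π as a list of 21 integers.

π[0] = 0
j=1 s[j]='a': π[1]=0 (border '')
j=2 s[j]='b': π[2]=1 (border 'b')
j=3 s[j]='b': k: 1→0; π[3]=1 (border 'b')
j=4 s[j]='b': k: 1→0; π[4]=1 (border 'b')
j=5 s[j]='b': k: 1→0; π[5]=1 (border 'b')
j=6 s[j]='a': π[6]=2 (border 'ba')
j=7 s[j]='b': π[7]=3 (border 'bab')
j=8 s[j]='b': π[8]=4 (border 'babb')
j=9 s[j]='a': k: 4→1; π[9]=2 (border 'ba')
j=10 s[j]='b': π[10]=3 (border 'bab')
j=11 s[j]='a': k: 3→1; π[11]=2 (border 'ba')
j=12 s[j]='b': π[12]=3 (border 'bab')
j=13 s[j]='b': π[13]=4 (border 'babb')
j=14 s[j]='a': k: 4→1; π[14]=2 (border 'ba')
j=15 s[j]='a': k: 2→0; π[15]=0 (border '')
j=16 s[j]='a': π[16]=0 (border '')
j=17 s[j]='b': π[17]=1 (border 'b')
j=18 s[j]='b': k: 1→0; π[18]=1 (border 'b')
j=19 s[j]='b': k: 1→0; π[19]=1 (border 'b')
j=20 s[j]='a': π[20]=2 (border 'ba')

[0, 0, 1, 1, 1, 1, 2, 3, 4, 2, 3, 2, 3, 4, 2, 0, 0, 1, 1, 1, 2]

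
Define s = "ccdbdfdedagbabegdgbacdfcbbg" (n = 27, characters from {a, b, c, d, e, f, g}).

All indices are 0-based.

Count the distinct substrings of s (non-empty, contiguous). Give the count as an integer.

rank | idx | suffix
   0 |  12 | abegdgbacdfcbbg
   1 |  19 | acdfcbbg
   2 |   9 | agbabegdgbacdfcbbg
   3 |  11 | babegdgbacdfcbbg
   4 |  18 | bacdfcbbg
   5 |  24 | bbg
   6 |   3 | bdfdedagbabegdgbacdfcbbg
   7 |  13 | begdgbacdfcbbg
   8 |  25 | bg
   9 |  23 | cbbg
  10 |   0 | ccdbdfdedagbabegdgbacdfcbbg
  11 |   1 | cdbdfdedagbabegdgbacdfcbbg
  12 |  20 | cdfcbbg
  13 |   8 | dagbabegdgbacdfcbbg
  14 |   2 | dbdfdedagbabegdgbacdfcbbg
  15 |   6 | dedagbabegdgbacdfcbbg
  16 |  21 | dfcbbg
  17 |   4 | dfdedagbabegdgbacdfcbbg
  18 |  16 | dgbacdfcbbg
  19 |   7 | edagbabegdgbacdfcbbg
  20 |  14 | egdgbacdfcbbg
  21 |  22 | fcbbg
  22 |   5 | fdedagbabegdgbacdfcbbg
  23 |  26 | g
  24 |  10 | gbabegdgbacdfcbbg
  25 |  17 | gbacdfcbbg
  26 |  15 | gdgbacdfcbbg

SA = [12, 19, 9, 11, 18, 24, 3, 13, 25, 23, 0, 1, 20, 8, 2, 6, 21, 4, 16, 7, 14, 22, 5, 26, 10, 17, 15]
[i] adj suffixes → lcp
  [1] 12/19 → 1 ('a')
  [2] 19/9 → 1 ('a')
  [3] 9/11 → 0 ('')
  [4] 11/18 → 2 ('ba')
  [5] 18/24 → 1 ('b')
  [6] 24/3 → 1 ('b')
  [7] 3/13 → 1 ('b')
  [8] 13/25 → 1 ('b')
  [9] 25/23 → 0 ('')
  [10] 23/0 → 1 ('c')
  [11] 0/1 → 1 ('c')
  [12] 1/20 → 2 ('cd')
  [13] 20/8 → 0 ('')
  [14] 8/2 → 1 ('d')
  [15] 2/6 → 1 ('d')
  [16] 6/21 → 1 ('d')
  [17] 21/4 → 2 ('df')
  [18] 4/16 → 1 ('d')
  [19] 16/7 → 0 ('')
  [20] 7/14 → 1 ('e')
  [21] 14/22 → 0 ('')
  [22] 22/5 → 1 ('f')
  [23] 5/26 → 0 ('')
  [24] 26/10 → 1 ('g')
  [25] 10/17 → 3 ('gba')
  [26] 17/15 → 1 ('g')

n(n+1)/2 = 27·28/2 = 378
Σ LCP = 0 + 1 + 1 + 0 + 2 + 1 + 1 + 1 + 1 + 0 + 1 + 1 + 2 + 0 + 1 + 1 + 1 + 2 + 1 + 0 + 1 + 0 + 1 + 0 + 1 + 3 + 1 = 25
distinct = 378 − 25 = 353

353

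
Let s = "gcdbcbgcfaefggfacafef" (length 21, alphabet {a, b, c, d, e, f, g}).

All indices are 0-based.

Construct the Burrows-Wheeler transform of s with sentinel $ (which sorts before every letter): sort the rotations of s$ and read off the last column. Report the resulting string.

fffcdcabggcfaegcae$bgf

rank  rotation                last
    0  $gcdbcbgcfaefggfacafef  f
    1  acafef$gcdbcbgcfaefggf  f
    2  aefggfacafef$gcdbcbgcf  f
    3  afef$gcdbcbgcfaefggfac  c
    4  bcbgcfaefggfacafef$gcd  d
    5  bgcfaefggfacafef$gcdbc  c
    6  cafef$gcdbcbgcfaefggfa  a
    7  cbgcfaefggfacafef$gcdb  b
    8  cdbcbgcfaefggfacafef$g  g
    9  cfaefggfacafef$gcdbcbg  g
   10  dbcbgcfaefggfacafef$gc  c
   11  ef$gcdbcbgcfaefggfacaf  f
   12  efggfacafef$gcdbcbgcfa  a
   13  f$gcdbcbgcfaefggfacafe  e
   14  facafef$gcdbcbgcfaefgg  g
   15  faefggfacafef$gcdbcbgc  c
   16  fef$gcdbcbgcfaefggfaca  a
   17  fggfacafef$gcdbcbgcfae  e
   18  gcdbcbgcfaefggfacafef$  $
   19  gcfaefggfacafef$gcdbcb  b
   20  gfacafef$gcdbcbgcfaefg  g
   21  ggfacafef$gcdbcbgcfaef  f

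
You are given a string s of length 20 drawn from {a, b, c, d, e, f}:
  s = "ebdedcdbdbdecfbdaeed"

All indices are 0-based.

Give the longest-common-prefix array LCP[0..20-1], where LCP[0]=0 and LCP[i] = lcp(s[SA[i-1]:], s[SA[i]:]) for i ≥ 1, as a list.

sorted suffixes:
  #0 SA[0]=16  'aeed'
  #1 SA[1]=14  'bdaeed'
  #2 SA[2]=7  'bdbdecfbdaeed'
  #3 SA[3]=9  'bdecfbdaeed'
  #4 SA[4]=1  'bdedcdbdbdecfbdaeed'
  #5 SA[5]=5  'cdbdbdecfbdaeed'
  #6 SA[6]=12  'cfbdaeed'
  #7 SA[7]=19  'd'
  #8 SA[8]=15  'daeed'
  #9 SA[9]=6  'dbdbdecfbdaeed'
  #10 SA[10]=8  'dbdecfbdaeed'
  #11 SA[11]=4  'dcdbdbdecfbdaeed'
  #12 SA[12]=10  'decfbdaeed'
  #13 SA[13]=2  'dedcdbdbdecfbdaeed'
  #14 SA[14]=0  'ebdedcdbdbdecfbdaeed'
  #15 SA[15]=11  'ecfbdaeed'
  #16 SA[16]=18  'ed'
  #17 SA[17]=3  'edcdbdbdecfbdaeed'
  #18 SA[18]=17  'eed'
  #19 SA[19]=13  'fbdaeed'

SA = [16, 14, 7, 9, 1, 5, 12, 19, 15, 6, 8, 4, 10, 2, 0, 11, 18, 3, 17, 13]
i: (SA[i-1],SA[i]) lcp shared
  1: (16,14) 0 ''
  2: (14,7) 2 'bd'
  3: (7,9) 2 'bd'
  4: (9,1) 3 'bde'
  5: (1,5) 0 ''
  6: (5,12) 1 'c'
  7: (12,19) 0 ''
  8: (19,15) 1 'd'
  9: (15,6) 1 'd'
  10: (6,8) 3 'dbd'
  11: (8,4) 1 'd'
  12: (4,10) 1 'd'
  13: (10,2) 2 'de'
  14: (2,0) 0 ''
  15: (0,11) 1 'e'
  16: (11,18) 1 'e'
  17: (18,3) 2 'ed'
  18: (3,17) 1 'e'
  19: (17,13) 0 ''

[0, 0, 2, 2, 3, 0, 1, 0, 1, 1, 3, 1, 1, 2, 0, 1, 1, 2, 1, 0]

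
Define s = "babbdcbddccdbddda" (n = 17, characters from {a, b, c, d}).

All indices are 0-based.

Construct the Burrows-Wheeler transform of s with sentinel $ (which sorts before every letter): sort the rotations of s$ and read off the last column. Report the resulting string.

adb$abcdddcdcbddbb

rank  rotation            last
    0  $babbdcbddccdbddda  a
    1  a$babbdcbddccdbddd  d
    2  abbdcbddccdbddda$b  b
    3  babbdcbddccdbddda$  $
    4  bbdcbddccdbddda$ba  a
    5  bdcbddccdbddda$bab  b
    6  bddccdbddda$babbdc  c
    7  bddda$babbdcbddccd  d
    8  cbddccdbddda$babbd  d
    9  ccdbddda$babbdcbdd  d
   10  cdbddda$babbdcbddc  c
   11  da$babbdcbddccdbdd  d
   12  dbddda$babbdcbddcc  c
   13  dcbddccdbddda$babb  b
   14  dccdbddda$babbdcbd  d
   15  dda$babbdcbddccdbd  d
   16  ddccdbddda$babbdcb  b
   17  ddda$babbdcbddccdb  b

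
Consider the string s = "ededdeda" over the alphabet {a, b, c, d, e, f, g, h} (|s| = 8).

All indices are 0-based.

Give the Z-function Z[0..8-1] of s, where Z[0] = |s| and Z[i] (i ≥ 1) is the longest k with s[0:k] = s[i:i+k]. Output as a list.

Z[0]=8
i=1: outside box; Z[1]=0
i=2: outside box; Z[2]=2 grow→box=[2,4)
i=3: min(r-i=1, Z[1]=0)=0; Z[3]=0
i=4: outside box; Z[4]=0
i=5: outside box; Z[5]=2 grow→box=[5,7)
i=6: min(r-i=1, Z[1]=0)=0; Z[6]=0
i=7: outside box; Z[7]=0

[8, 0, 2, 0, 0, 2, 0, 0]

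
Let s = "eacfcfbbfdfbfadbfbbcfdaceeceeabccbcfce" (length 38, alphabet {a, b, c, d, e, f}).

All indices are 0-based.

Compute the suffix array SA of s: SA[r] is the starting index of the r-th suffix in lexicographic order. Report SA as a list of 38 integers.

[29, 22, 1, 13, 17, 6, 30, 33, 18, 11, 15, 7, 32, 31, 36, 26, 23, 4, 34, 2, 19, 21, 14, 9, 37, 28, 0, 25, 27, 24, 12, 16, 5, 10, 35, 3, 20, 8]

rank | idx | suffix
   0 |  29 | abccbcfce
   1 |  22 | aceeceeabccbcfce
   2 |   1 | acfcfbbfdfbfadbfbbcfdaceeceeabccbcfce
   3 |  13 | adbfbbcfdaceeceeabccbcfce
   4 |  17 | bbcfdaceeceeabccbcfce
   5 |   6 | bbfdfbfadbfbbcfdaceeceeabccbcfce
   6 |  30 | bccbcfce
   7 |  33 | bcfce
   8 |  18 | bcfdaceeceeabccbcfce
   9 |  11 | bfadbfbbcfdaceeceeabccbcfce
  10 |  15 | bfbbcfdaceeceeabccbcfce
  11 |   7 | bfdfbfadbfbbcfdaceeceeabccbcfce
  12 |  32 | cbcfce
  13 |  31 | ccbcfce
  14 |  36 | ce
  15 |  26 | ceeabccbcfce
  16 |  23 | ceeceeabccbcfce
  17 |   4 | cfbbfdfbfadbfbbcfdaceeceeabccbcfce
  18 |  34 | cfce
  19 |   2 | cfcfbbfdfbfadbfbbcfdaceeceeabccbcfce
  20 |  19 | cfdaceeceeabccbcfce
  21 |  21 | daceeceeabccbcfce
  22 |  14 | dbfbbcfdaceeceeabccbcfce
  23 |   9 | dfbfadbfbbcfdaceeceeabccbcfce
  24 |  37 | e
  25 |  28 | eabccbcfce
  26 |   0 | eacfcfbbfdfbfadbfbbcfdaceeceeabccbcfce
  27 |  25 | eceeabccbcfce
  28 |  27 | eeabccbcfce
  29 |  24 | eeceeabccbcfce
  30 |  12 | fadbfbbcfdaceeceeabccbcfce
  31 |  16 | fbbcfdaceeceeabccbcfce
  32 |   5 | fbbfdfbfadbfbbcfdaceeceeabccbcfce
  33 |  10 | fbfadbfbbcfdaceeceeabccbcfce
  34 |  35 | fce
  35 |   3 | fcfbbfdfbfadbfbbcfdaceeceeabccbcfce
  36 |  20 | fdaceeceeabccbcfce
  37 |   8 | fdfbfadbfbbcfdaceeceeabccbcfce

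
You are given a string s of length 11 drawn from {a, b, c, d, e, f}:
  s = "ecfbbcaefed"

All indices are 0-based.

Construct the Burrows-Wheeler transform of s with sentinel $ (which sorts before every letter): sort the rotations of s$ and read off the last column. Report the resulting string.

dcfbbee$face

rank  rotation      last
    0  $ecfbbcaefed  d
    1  aefed$ecfbbc  c
    2  bbcaefed$ecf  f
    3  bcaefed$ecfb  b
    4  caefed$ecfbb  b
    5  cfbbcaefed$e  e
    6  d$ecfbbcaefe  e
    7  ecfbbcaefed$  $
    8  ed$ecfbbcaef  f
    9  efed$ecfbbca  a
   10  fbbcaefed$ec  c
   11  fed$ecfbbcae  e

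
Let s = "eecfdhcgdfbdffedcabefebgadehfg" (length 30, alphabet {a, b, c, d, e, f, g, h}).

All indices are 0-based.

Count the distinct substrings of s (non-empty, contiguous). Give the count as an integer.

441

sorted suffixes:
  #0 SA[0]=17  'abefebgadehfg'
  #1 SA[1]=24  'adehfg'
  #2 SA[2]=10  'bdffedcabefebgadehfg'
  #3 SA[3]=18  'befebgadehfg'
  #4 SA[4]=22  'bgadehfg'
  #5 SA[5]=16  'cabefebgadehfg'
  #6 SA[6]=2  'cfdhcgdfbdffedcabefebgadehfg'
  #7 SA[7]=6  'cgdfbdffedcabefebgadehfg'
  #8 SA[8]=15  'dcabefebgadehfg'
  #9 SA[9]=25  'dehfg'
  #10 SA[10]=8  'dfbdffedcabefebgadehfg'
  #11 SA[11]=11  'dffedcabefebgadehfg'
  #12 SA[12]=4  'dhcgdfbdffedcabefebgadehfg'
  #13 SA[13]=21  'ebgadehfg'
  #14 SA[14]=1  'ecfdhcgdfbdffedcabefebgadehfg'
  #15 SA[15]=14  'edcabefebgadehfg'
  #16 SA[16]=0  'eecfdhcgdfbdffedcabefebgadehfg'
  #17 SA[17]=19  'efebgadehfg'
  #18 SA[18]=26  'ehfg'
  #19 SA[19]=9  'fbdffedcabefebgadehfg'
  #20 SA[20]=3  'fdhcgdfbdffedcabefebgadehfg'
  #21 SA[21]=20  'febgadehfg'
  #22 SA[22]=13  'fedcabefebgadehfg'
  #23 SA[23]=12  'ffedcabefebgadehfg'
  #24 SA[24]=28  'fg'
  #25 SA[25]=29  'g'
  #26 SA[26]=23  'gadehfg'
  #27 SA[27]=7  'gdfbdffedcabefebgadehfg'
  #28 SA[28]=5  'hcgdfbdffedcabefebgadehfg'
  #29 SA[29]=27  'hfg'

SA = [17, 24, 10, 18, 22, 16, 2, 6, 15, 25, 8, 11, 4, 21, 1, 14, 0, 19, 26, 9, 3, 20, 13, 12, 28, 29, 23, 7, 5, 27]
[i] adj suffixes → lcp
  [1] 17/24 → 1 ('a')
  [2] 24/10 → 0 ('')
  [3] 10/18 → 1 ('b')
  [4] 18/22 → 1 ('b')
  [5] 22/16 → 0 ('')
  [6] 16/2 → 1 ('c')
  [7] 2/6 → 1 ('c')
  [8] 6/15 → 0 ('')
  [9] 15/25 → 1 ('d')
  [10] 25/8 → 1 ('d')
  [11] 8/11 → 2 ('df')
  [12] 11/4 → 1 ('d')
  [13] 4/21 → 0 ('')
  [14] 21/1 → 1 ('e')
  [15] 1/14 → 1 ('e')
  [16] 14/0 → 1 ('e')
  [17] 0/19 → 1 ('e')
  [18] 19/26 → 1 ('e')
  [19] 26/9 → 0 ('')
  [20] 9/3 → 1 ('f')
  [21] 3/20 → 1 ('f')
  [22] 20/13 → 2 ('fe')
  [23] 13/12 → 1 ('f')
  [24] 12/28 → 1 ('f')
  [25] 28/29 → 0 ('')
  [26] 29/23 → 1 ('g')
  [27] 23/7 → 1 ('g')
  [28] 7/5 → 0 ('')
  [29] 5/27 → 1 ('h')

n(n+1)/2 = 30·31/2 = 465
Σ LCP = 0 + 1 + 0 + 1 + 1 + 0 + 1 + 1 + 0 + 1 + 1 + 2 + 1 + 0 + 1 + 1 + 1 + 1 + 1 + 0 + 1 + 1 + 2 + 1 + 1 + 0 + 1 + 1 + 0 + 1 = 24
distinct = 465 − 24 = 441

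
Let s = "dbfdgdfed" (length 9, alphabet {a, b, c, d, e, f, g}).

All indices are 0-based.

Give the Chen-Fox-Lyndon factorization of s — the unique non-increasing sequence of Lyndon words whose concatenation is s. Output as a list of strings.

emit factor 1: 'd' (i=0, period=1)
emit factor 2: 'bfdgdfed' (i=1, period=8)

["d", "bfdgdfed"]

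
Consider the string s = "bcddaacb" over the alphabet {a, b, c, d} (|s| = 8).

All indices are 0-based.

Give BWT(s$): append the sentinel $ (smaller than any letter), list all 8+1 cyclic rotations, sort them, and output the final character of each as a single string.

rank  rotation   last
    0  $bcddaacb  b
    1  aacb$bcdd  d
    2  acb$bcdda  a
    3  b$bcddaac  c
    4  bcddaacb$  $
    5  cb$bcddaa  a
    6  cddaacb$b  b
    7  daacb$bcd  d
    8  ddaacb$bc  c

bdac$abdc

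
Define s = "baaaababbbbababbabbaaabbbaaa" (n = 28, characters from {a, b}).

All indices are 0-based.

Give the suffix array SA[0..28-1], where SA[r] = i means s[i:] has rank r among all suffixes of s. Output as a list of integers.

[27, 26, 25, 1, 2, 19, 3, 20, 11, 4, 16, 13, 21, 6, 24, 0, 18, 10, 15, 12, 5, 23, 17, 9, 14, 22, 8, 7]

sorted suffixes:
  #0 SA[0]=27  'a'
  #1 SA[1]=26  'aa'
  #2 SA[2]=25  'aaa'
  #3 SA[3]=1  'aaaababbbbababbabbaaabbbaaa'
  #4 SA[4]=2  'aaababbbbababbabbaaabbbaaa'
  #5 SA[5]=19  'aaabbbaaa'
  #6 SA[6]=3  'aababbbbababbabbaaabbbaaa'
  #7 SA[7]=20  'aabbbaaa'
  #8 SA[8]=11  'ababbabbaaabbbaaa'
  #9 SA[9]=4  'ababbbbababbabbaaabbbaaa'
  #10 SA[10]=16  'abbaaabbbaaa'
  #11 SA[11]=13  'abbabbaaabbbaaa'
  #12 SA[12]=21  'abbbaaa'
  #13 SA[13]=6  'abbbbababbabbaaabbbaaa'
  #14 SA[14]=24  'baaa'
  #15 SA[15]=0  'baaaababbbbababbabbaaabbbaaa'
  #16 SA[16]=18  'baaabbbaaa'
  #17 SA[17]=10  'bababbabbaaabbbaaa'
  #18 SA[18]=15  'babbaaabbbaaa'
  #19 SA[19]=12  'babbabbaaabbbaaa'
  #20 SA[20]=5  'babbbbababbabbaaabbbaaa'
  #21 SA[21]=23  'bbaaa'
  #22 SA[22]=17  'bbaaabbbaaa'
  #23 SA[23]=9  'bbababbabbaaabbbaaa'
  #24 SA[24]=14  'bbabbaaabbbaaa'
  #25 SA[25]=22  'bbbaaa'
  #26 SA[26]=8  'bbbababbabbaaabbbaaa'
  #27 SA[27]=7  'bbbbababbabbaaabbbaaa'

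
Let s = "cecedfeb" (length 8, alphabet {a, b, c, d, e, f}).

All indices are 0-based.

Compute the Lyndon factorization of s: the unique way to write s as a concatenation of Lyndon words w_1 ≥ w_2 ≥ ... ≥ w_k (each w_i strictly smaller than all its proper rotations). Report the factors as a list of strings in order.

emit factor 1: 'cecedfe' (i=0, period=7)
emit factor 2: 'b' (i=7, period=1)

["cecedfe", "b"]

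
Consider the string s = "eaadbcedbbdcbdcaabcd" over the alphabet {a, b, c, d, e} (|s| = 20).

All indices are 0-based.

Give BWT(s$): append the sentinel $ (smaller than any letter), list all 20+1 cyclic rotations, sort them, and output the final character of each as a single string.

dceaadadcbddbbceabb$c

rank  rotation               last
    0  $eaadbcedbbdcbdcaabcd  d
    1  aabcd$eaadbcedbbdcbdc  c
    2  aadbcedbbdcbdcaabcd$e  e
    3  abcd$eaadbcedbbdcbdca  a
    4  adbcedbbdcbdcaabcd$ea  a
    5  bbdcbdcaabcd$eaadbced  d
    6  bcd$eaadbcedbbdcbdcaa  a
    7  bcedbbdcbdcaabcd$eaad  d
    8  bdcaabcd$eaadbcedbbdc  c
    9  bdcbdcaabcd$eaadbcedb  b
   10  caabcd$eaadbcedbbdcbd  d
   11  cbdcaabcd$eaadbcedbbd  d
   12  cd$eaadbcedbbdcbdcaab  b
   13  cedbbdcbdcaabcd$eaadb  b
   14  d$eaadbcedbbdcbdcaabc  c
   15  dbbdcbdcaabcd$eaadbce  e
   16  dbcedbbdcbdcaabcd$eaa  a
   17  dcaabcd$eaadbcedbbdcb  b
   18  dcbdcaabcd$eaadbcedbb  b
   19  eaadbcedbbdcbdcaabcd$  $
   20  edbbdcbdcaabcd$eaadbc  c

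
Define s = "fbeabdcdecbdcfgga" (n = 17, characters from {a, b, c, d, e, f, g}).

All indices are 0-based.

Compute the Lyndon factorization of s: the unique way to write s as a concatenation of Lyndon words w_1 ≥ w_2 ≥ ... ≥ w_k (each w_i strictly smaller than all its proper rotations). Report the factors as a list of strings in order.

emit factor 1: 'f' (i=0, period=1)
emit factor 2: 'be' (i=1, period=2)
emit factor 3: 'abdcdecbdcfgg' (i=3, period=13)
emit factor 4: 'a' (i=16, period=1)

["f", "be", "abdcdecbdcfgg", "a"]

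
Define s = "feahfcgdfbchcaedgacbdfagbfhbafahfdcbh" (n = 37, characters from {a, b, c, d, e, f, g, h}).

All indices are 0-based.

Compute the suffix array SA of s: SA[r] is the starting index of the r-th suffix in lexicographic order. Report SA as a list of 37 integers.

sorted suffixes:
  #0 SA[0]=17  'acbdfagbfhbafahfdcbh'
  #1 SA[1]=13  'aedgacbdfagbfhbafahfdcbh'
  #2 SA[2]=28  'afahfdcbh'
  #3 SA[3]=22  'agbfhbafahfdcbh'
  #4 SA[4]=2  'ahfcgdfbchcaedgacbdfagbfhbafahfdcbh'
  #5 SA[5]=30  'ahfdcbh'
  #6 SA[6]=27  'bafahfdcbh'
  #7 SA[7]=9  'bchcaedgacbdfagbfhbafahfdcbh'
  #8 SA[8]=19  'bdfagbfhbafahfdcbh'
  #9 SA[9]=24  'bfhbafahfdcbh'
  #10 SA[10]=35  'bh'
  #11 SA[11]=12  'caedgacbdfagbfhbafahfdcbh'
  #12 SA[12]=18  'cbdfagbfhbafahfdcbh'
  #13 SA[13]=34  'cbh'
  #14 SA[14]=5  'cgdfbchcaedgacbdfagbfhbafahfdcbh'
  #15 SA[15]=10  'chcaedgacbdfagbfhbafahfdcbh'
  #16 SA[16]=33  'dcbh'
  #17 SA[17]=20  'dfagbfhbafahfdcbh'
  #18 SA[18]=7  'dfbchcaedgacbdfagbfhbafahfdcbh'
  #19 SA[19]=15  'dgacbdfagbfhbafahfdcbh'
  #20 SA[20]=1  'eahfcgdfbchcaedgacbdfagbfhbafahfdcbh'
  #21 SA[21]=14  'edgacbdfagbfhbafahfdcbh'
  #22 SA[22]=21  'fagbfhbafahfdcbh'
  #23 SA[23]=29  'fahfdcbh'
  #24 SA[24]=8  'fbchcaedgacbdfagbfhbafahfdcbh'
  #25 SA[25]=4  'fcgdfbchcaedgacbdfagbfhbafahfdcbh'
  #26 SA[26]=32  'fdcbh'
  #27 SA[27]=0  'feahfcgdfbchcaedgacbdfagbfhbafahfdcbh'
  #28 SA[28]=25  'fhbafahfdcbh'
  #29 SA[29]=16  'gacbdfagbfhbafahfdcbh'
  #30 SA[30]=23  'gbfhbafahfdcbh'
  #31 SA[31]=6  'gdfbchcaedgacbdfagbfhbafahfdcbh'
  #32 SA[32]=36  'h'
  #33 SA[33]=26  'hbafahfdcbh'
  #34 SA[34]=11  'hcaedgacbdfagbfhbafahfdcbh'
  #35 SA[35]=3  'hfcgdfbchcaedgacbdfagbfhbafahfdcbh'
  #36 SA[36]=31  'hfdcbh'

[17, 13, 28, 22, 2, 30, 27, 9, 19, 24, 35, 12, 18, 34, 5, 10, 33, 20, 7, 15, 1, 14, 21, 29, 8, 4, 32, 0, 25, 16, 23, 6, 36, 26, 11, 3, 31]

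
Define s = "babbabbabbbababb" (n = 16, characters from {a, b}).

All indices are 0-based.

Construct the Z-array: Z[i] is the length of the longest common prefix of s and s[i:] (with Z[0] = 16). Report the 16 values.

Z[0]=16
i=1: fresh scan; Z[1]=0
i=2: fresh scan; Z[2]=1 grow→box=[2,3)
i=3: fresh scan; Z[3]=7 grow→box=[3,10)
i=4: min(r-i=6, Z[1]=0)=0; Z[4]=0
i=5: min(r-i=5, Z[2]=1)=1; Z[5]=1
i=6: min(r-i=4, Z[3]=7)=4; Z[6]=4
i=7: min(r-i=3, Z[4]=0)=0; Z[7]=0
i=8: min(r-i=2, Z[5]=1)=1; Z[8]=1
i=9: min(r-i=1, Z[6]=4)=1; Z[9]=1
i=10: fresh scan; Z[10]=3 grow→box=[10,13)
i=11: min(r-i=2, Z[1]=0)=0; Z[11]=0
i=12: min(r-i=1, Z[2]=1)=1; Z[12]=4 grow→box=[12,16)
i=13: min(r-i=3, Z[1]=0)=0; Z[13]=0
i=14: min(r-i=2, Z[2]=1)=1; Z[14]=1
i=15: min(r-i=1, Z[3]=7)=1; Z[15]=1

[16, 0, 1, 7, 0, 1, 4, 0, 1, 1, 3, 0, 4, 0, 1, 1]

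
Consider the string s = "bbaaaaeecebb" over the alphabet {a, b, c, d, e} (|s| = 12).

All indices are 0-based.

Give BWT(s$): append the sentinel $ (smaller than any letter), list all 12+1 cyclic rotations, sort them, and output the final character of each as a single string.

rank  rotation       last
    0  $bbaaaaeecebb  b
    1  aaaaeecebb$bb  b
    2  aaaeecebb$bba  a
    3  aaeecebb$bbaa  a
    4  aeecebb$bbaaa  a
    5  b$bbaaaaeeceb  b
    6  baaaaeecebb$b  b
    7  bb$bbaaaaeece  e
    8  bbaaaaeecebb$  $
    9  cebb$bbaaaaee  e
   10  ebb$bbaaaaeec  c
   11  ecebb$bbaaaae  e
   12  eecebb$bbaaaa  a

bbaaabbe$ecea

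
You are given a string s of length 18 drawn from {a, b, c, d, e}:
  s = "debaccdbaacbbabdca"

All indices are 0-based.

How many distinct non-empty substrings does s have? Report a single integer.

rank | idx | suffix
   0 |  17 | a
   1 |   8 | aacbbabdca
   2 |  13 | abdca
   3 |   9 | acbbabdca
   4 |   3 | accdbaacbbabdca
   5 |   7 | baacbbabdca
   6 |  12 | babdca
   7 |   2 | baccdbaacbbabdca
   8 |  11 | bbabdca
   9 |  14 | bdca
  10 |  16 | ca
  11 |  10 | cbbabdca
  12 |   4 | ccdbaacbbabdca
  13 |   5 | cdbaacbbabdca
  14 |   6 | dbaacbbabdca
  15 |  15 | dca
  16 |   0 | debaccdbaacbbabdca
  17 |   1 | ebaccdbaacbbabdca

SA = [17, 8, 13, 9, 3, 7, 12, 2, 11, 14, 16, 10, 4, 5, 6, 15, 0, 1]
[i] adj suffixes → lcp
  [1] 17/8 → 1 ('a')
  [2] 8/13 → 1 ('a')
  [3] 13/9 → 1 ('a')
  [4] 9/3 → 2 ('ac')
  [5] 3/7 → 0 ('')
  [6] 7/12 → 2 ('ba')
  [7] 12/2 → 2 ('ba')
  [8] 2/11 → 1 ('b')
  [9] 11/14 → 1 ('b')
  [10] 14/16 → 0 ('')
  [11] 16/10 → 1 ('c')
  [12] 10/4 → 1 ('c')
  [13] 4/5 → 1 ('c')
  [14] 5/6 → 0 ('')
  [15] 6/15 → 1 ('d')
  [16] 15/0 → 1 ('d')
  [17] 0/1 → 0 ('')

n(n+1)/2 = 18·19/2 = 171
Σ LCP = 0 + 1 + 1 + 1 + 2 + 0 + 2 + 2 + 1 + 1 + 0 + 1 + 1 + 1 + 0 + 1 + 1 + 0 = 16
distinct = 171 − 16 = 155

155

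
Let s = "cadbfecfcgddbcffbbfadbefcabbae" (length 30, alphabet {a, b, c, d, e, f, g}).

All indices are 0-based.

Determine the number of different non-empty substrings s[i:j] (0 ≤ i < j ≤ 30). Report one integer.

sorted suffixes:
  #0 SA[0]=25  'abbae'
  #1 SA[1]=19  'adbefcabbae'
  #2 SA[2]=1  'adbfecfcgddbcffbbfadbefcabbae'
  #3 SA[3]=28  'ae'
  #4 SA[4]=27  'bae'
  #5 SA[5]=26  'bbae'
  #6 SA[6]=16  'bbfadbefcabbae'
  #7 SA[7]=12  'bcffbbfadbefcabbae'
  #8 SA[8]=21  'befcabbae'
  #9 SA[9]=17  'bfadbefcabbae'
  #10 SA[10]=3  'bfecfcgddbcffbbfadbefcabbae'
  #11 SA[11]=24  'cabbae'
  #12 SA[12]=0  'cadbfecfcgddbcffbbfadbefcabbae'
  #13 SA[13]=6  'cfcgddbcffbbfadbefcabbae'
  #14 SA[14]=13  'cffbbfadbefcabbae'
  #15 SA[15]=8  'cgddbcffbbfadbefcabbae'
  #16 SA[16]=11  'dbcffbbfadbefcabbae'
  #17 SA[17]=20  'dbefcabbae'
  #18 SA[18]=2  'dbfecfcgddbcffbbfadbefcabbae'
  #19 SA[19]=10  'ddbcffbbfadbefcabbae'
  #20 SA[20]=29  'e'
  #21 SA[21]=5  'ecfcgddbcffbbfadbefcabbae'
  #22 SA[22]=22  'efcabbae'
  #23 SA[23]=18  'fadbefcabbae'
  #24 SA[24]=15  'fbbfadbefcabbae'
  #25 SA[25]=23  'fcabbae'
  #26 SA[26]=7  'fcgddbcffbbfadbefcabbae'
  #27 SA[27]=4  'fecfcgddbcffbbfadbefcabbae'
  #28 SA[28]=14  'ffbbfadbefcabbae'
  #29 SA[29]=9  'gddbcffbbfadbefcabbae'

SA = [25, 19, 1, 28, 27, 26, 16, 12, 21, 17, 3, 24, 0, 6, 13, 8, 11, 20, 2, 10, 29, 5, 22, 18, 15, 23, 7, 4, 14, 9]
rank  pair      lcp
   1  s[25:],s[19:]  1  'a'
   2  s[19:],s[1:]  3  'adb'
   3  s[1:],s[28:]  1  'a'
   4  s[28:],s[27:]  0  ''
   5  s[27:],s[26:]  1  'b'
   6  s[26:],s[16:]  2  'bb'
   7  s[16:],s[12:]  1  'b'
   8  s[12:],s[21:]  1  'b'
   9  s[21:],s[17:]  1  'b'
  10  s[17:],s[3:]  2  'bf'
  11  s[3:],s[24:]  0  ''
  12  s[24:],s[0:]  2  'ca'
  13  s[0:],s[6:]  1  'c'
  14  s[6:],s[13:]  2  'cf'
  15  s[13:],s[8:]  1  'c'
  16  s[8:],s[11:]  0  ''
  17  s[11:],s[20:]  2  'db'
  18  s[20:],s[2:]  2  'db'
  19  s[2:],s[10:]  1  'd'
  20  s[10:],s[29:]  0  ''
  21  s[29:],s[5:]  1  'e'
  22  s[5:],s[22:]  1  'e'
  23  s[22:],s[18:]  0  ''
  24  s[18:],s[15:]  1  'f'
  25  s[15:],s[23:]  1  'f'
  26  s[23:],s[7:]  2  'fc'
  27  s[7:],s[4:]  1  'f'
  28  s[4:],s[14:]  1  'f'
  29  s[14:],s[9:]  0  ''

n(n+1)/2 = 30·31/2 = 465
Σ LCP = 0 + 1 + 3 + 1 + 0 + 1 + 2 + 1 + 1 + 1 + 2 + 0 + 2 + 1 + 2 + 1 + 0 + 2 + 2 + 1 + 0 + 1 + 1 + 0 + 1 + 1 + 2 + 1 + 1 + 0 = 32
distinct = 465 − 32 = 433

433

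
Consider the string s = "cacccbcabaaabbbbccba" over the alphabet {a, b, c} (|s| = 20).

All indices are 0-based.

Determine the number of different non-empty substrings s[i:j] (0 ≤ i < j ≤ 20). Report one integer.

181

rank→(start, suffix):
  0 → (19, 'a')
  1 → (9, 'aaabbbbccba')
  2 → (10, 'aabbbbccba')
  3 → (7, 'abaaabbbbccba')
  4 → (11, 'abbbbccba')
  5 → (1, 'acccbcabaaabbbbccba')
  6 → (18, 'ba')
  7 → (8, 'baaabbbbccba')
  8 → (12, 'bbbbccba')
  9 → (13, 'bbbccba')
  10 → (14, 'bbccba')
  11 → (5, 'bcabaaabbbbccba')
  12 → (15, 'bccba')
  13 → (6, 'cabaaabbbbccba')
  14 → (0, 'cacccbcabaaabbbbccba')
  15 → (17, 'cba')
  16 → (4, 'cbcabaaabbbbccba')
  17 → (16, 'ccba')
  18 → (3, 'ccbcabaaabbbbccba')
  19 → (2, 'cccbcabaaabbbbccba')

SA = [19, 9, 10, 7, 11, 1, 18, 8, 12, 13, 14, 5, 15, 6, 0, 17, 4, 16, 3, 2]
[i] adj suffixes → lcp
  [1] 19/9 → 1 ('a')
  [2] 9/10 → 2 ('aa')
  [3] 10/7 → 1 ('a')
  [4] 7/11 → 2 ('ab')
  [5] 11/1 → 1 ('a')
  [6] 1/18 → 0 ('')
  [7] 18/8 → 2 ('ba')
  [8] 8/12 → 1 ('b')
  [9] 12/13 → 3 ('bbb')
  [10] 13/14 → 2 ('bb')
  [11] 14/5 → 1 ('b')
  [12] 5/15 → 2 ('bc')
  [13] 15/6 → 0 ('')
  [14] 6/0 → 2 ('ca')
  [15] 0/17 → 1 ('c')
  [16] 17/4 → 2 ('cb')
  [17] 4/16 → 1 ('c')
  [18] 16/3 → 3 ('ccb')
  [19] 3/2 → 2 ('cc')

n(n+1)/2 = 20·21/2 = 210
Σ LCP = 0 + 1 + 2 + 1 + 2 + 1 + 0 + 2 + 1 + 3 + 2 + 1 + 2 + 0 + 2 + 1 + 2 + 1 + 3 + 2 = 29
distinct = 210 − 29 = 181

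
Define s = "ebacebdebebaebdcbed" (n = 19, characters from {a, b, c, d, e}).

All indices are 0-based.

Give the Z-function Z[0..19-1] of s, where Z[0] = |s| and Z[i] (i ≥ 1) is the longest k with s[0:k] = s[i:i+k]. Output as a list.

[19, 0, 0, 0, 2, 0, 0, 2, 0, 3, 0, 0, 2, 0, 0, 0, 0, 1, 0]

Z[0]=19
i=1: fresh scan; Z[1]=0
i=2: fresh scan; Z[2]=0
i=3: fresh scan; Z[3]=0
i=4: fresh scan; Z[4]=2 extend→box=[4,6)
i=5: min(r-i=1, Z[1]=0)=0; Z[5]=0
i=6: fresh scan; Z[6]=0
i=7: fresh scan; Z[7]=2 extend→box=[7,9)
i=8: min(r-i=1, Z[1]=0)=0; Z[8]=0
i=9: fresh scan; Z[9]=3 extend→box=[9,12)
i=10: min(r-i=2, Z[1]=0)=0; Z[10]=0
i=11: min(r-i=1, Z[2]=0)=0; Z[11]=0
i=12: fresh scan; Z[12]=2 extend→box=[12,14)
i=13: min(r-i=1, Z[1]=0)=0; Z[13]=0
i=14: fresh scan; Z[14]=0
i=15: fresh scan; Z[15]=0
i=16: fresh scan; Z[16]=0
i=17: fresh scan; Z[17]=1 extend→box=[17,18)
i=18: fresh scan; Z[18]=0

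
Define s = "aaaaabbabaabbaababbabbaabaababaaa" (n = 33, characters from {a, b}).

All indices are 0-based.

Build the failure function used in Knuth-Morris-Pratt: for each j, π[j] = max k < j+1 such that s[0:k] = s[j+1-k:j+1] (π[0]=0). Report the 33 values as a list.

π[0] = 0
j=1 s[j]='a': π[1]=1 (border 'a')
j=2 s[j]='a': π[2]=2 (border 'aa')
j=3 s[j]='a': π[3]=3 (border 'aaa')
j=4 s[j]='a': π[4]=4 (border 'aaaa')
j=5 s[j]='b': k: 4→3→2→1→0; π[5]=0 (border '')
j=6 s[j]='b': π[6]=0 (border '')
j=7 s[j]='a': π[7]=1 (border 'a')
j=8 s[j]='b': k: 1→0; π[8]=0 (border '')
j=9 s[j]='a': π[9]=1 (border 'a')
j=10 s[j]='a': π[10]=2 (border 'aa')
j=11 s[j]='b': k: 2→1→0; π[11]=0 (border '')
j=12 s[j]='b': π[12]=0 (border '')
j=13 s[j]='a': π[13]=1 (border 'a')
j=14 s[j]='a': π[14]=2 (border 'aa')
j=15 s[j]='b': k: 2→1→0; π[15]=0 (border '')
j=16 s[j]='a': π[16]=1 (border 'a')
j=17 s[j]='b': k: 1→0; π[17]=0 (border '')
j=18 s[j]='b': π[18]=0 (border '')
j=19 s[j]='a': π[19]=1 (border 'a')
j=20 s[j]='b': k: 1→0; π[20]=0 (border '')
j=21 s[j]='b': π[21]=0 (border '')
j=22 s[j]='a': π[22]=1 (border 'a')
j=23 s[j]='a': π[23]=2 (border 'aa')
j=24 s[j]='b': k: 2→1→0; π[24]=0 (border '')
j=25 s[j]='a': π[25]=1 (border 'a')
j=26 s[j]='a': π[26]=2 (border 'aa')
j=27 s[j]='b': k: 2→1→0; π[27]=0 (border '')
j=28 s[j]='a': π[28]=1 (border 'a')
j=29 s[j]='b': k: 1→0; π[29]=0 (border '')
j=30 s[j]='a': π[30]=1 (border 'a')
j=31 s[j]='a': π[31]=2 (border 'aa')
j=32 s[j]='a': π[32]=3 (border 'aaa')

[0, 1, 2, 3, 4, 0, 0, 1, 0, 1, 2, 0, 0, 1, 2, 0, 1, 0, 0, 1, 0, 0, 1, 2, 0, 1, 2, 0, 1, 0, 1, 2, 3]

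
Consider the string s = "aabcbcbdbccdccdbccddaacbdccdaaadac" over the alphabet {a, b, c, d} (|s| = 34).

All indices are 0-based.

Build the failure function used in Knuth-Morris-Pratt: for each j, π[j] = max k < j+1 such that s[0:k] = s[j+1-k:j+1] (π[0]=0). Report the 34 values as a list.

π[0] = 0
j=1 s[j]='a': π[1]=1 (border 'a')
j=2 s[j]='b': k: 1→0; π[2]=0 (border '')
j=3 s[j]='c': π[3]=0 (border '')
j=4 s[j]='b': π[4]=0 (border '')
j=5 s[j]='c': π[5]=0 (border '')
j=6 s[j]='b': π[6]=0 (border '')
j=7 s[j]='d': π[7]=0 (border '')
j=8 s[j]='b': π[8]=0 (border '')
j=9 s[j]='c': π[9]=0 (border '')
j=10 s[j]='c': π[10]=0 (border '')
j=11 s[j]='d': π[11]=0 (border '')
j=12 s[j]='c': π[12]=0 (border '')
j=13 s[j]='c': π[13]=0 (border '')
j=14 s[j]='d': π[14]=0 (border '')
j=15 s[j]='b': π[15]=0 (border '')
j=16 s[j]='c': π[16]=0 (border '')
j=17 s[j]='c': π[17]=0 (border '')
j=18 s[j]='d': π[18]=0 (border '')
j=19 s[j]='d': π[19]=0 (border '')
j=20 s[j]='a': π[20]=1 (border 'a')
j=21 s[j]='a': π[21]=2 (border 'aa')
j=22 s[j]='c': k: 2→1→0; π[22]=0 (border '')
j=23 s[j]='b': π[23]=0 (border '')
j=24 s[j]='d': π[24]=0 (border '')
j=25 s[j]='c': π[25]=0 (border '')
j=26 s[j]='c': π[26]=0 (border '')
j=27 s[j]='d': π[27]=0 (border '')
j=28 s[j]='a': π[28]=1 (border 'a')
j=29 s[j]='a': π[29]=2 (border 'aa')
j=30 s[j]='a': k: 2→1; π[30]=2 (border 'aa')
j=31 s[j]='d': k: 2→1→0; π[31]=0 (border '')
j=32 s[j]='a': π[32]=1 (border 'a')
j=33 s[j]='c': k: 1→0; π[33]=0 (border '')

[0, 1, 0, 0, 0, 0, 0, 0, 0, 0, 0, 0, 0, 0, 0, 0, 0, 0, 0, 0, 1, 2, 0, 0, 0, 0, 0, 0, 1, 2, 2, 0, 1, 0]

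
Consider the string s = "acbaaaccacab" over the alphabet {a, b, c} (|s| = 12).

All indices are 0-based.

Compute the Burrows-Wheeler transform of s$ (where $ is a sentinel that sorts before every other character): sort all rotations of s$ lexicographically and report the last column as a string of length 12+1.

bbacc$aacacaa

rank  rotation       last
    0  $acbaaaccacab  b
    1  aaaccacab$acb  b
    2  aaccacab$acba  a
    3  ab$acbaaaccac  c
    4  acab$acbaaacc  c
    5  acbaaaccacab$  $
    6  accacab$acbaa  a
    7  b$acbaaaccaca  a
    8  baaaccacab$ac  c
    9  cab$acbaaacca  a
   10  cacab$acbaaac  c
   11  cbaaaccacab$a  a
   12  ccacab$acbaaa  a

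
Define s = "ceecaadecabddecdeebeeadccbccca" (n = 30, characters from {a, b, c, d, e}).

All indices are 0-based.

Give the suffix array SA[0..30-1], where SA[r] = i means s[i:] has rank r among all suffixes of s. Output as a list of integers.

rank→(start, suffix):
  0 → (29, 'a')
  1 → (4, 'aadecabddecdeebeeadccbccca')
  2 → (9, 'abddecdeebeeadccbccca')
  3 → (21, 'adccbccca')
  4 → (5, 'adecabddecdeebeeadccbccca')
  5 → (25, 'bccca')
  6 → (10, 'bddecdeebeeadccbccca')
  7 → (18, 'beeadccbccca')
  8 → (28, 'ca')
  9 → (3, 'caadecabddecdeebeeadccbccca')
  10 → (8, 'cabddecdeebeeadccbccca')
  11 → (24, 'cbccca')
  12 → (27, 'cca')
  13 → (23, 'ccbccca')
  14 → (26, 'ccca')
  15 → (14, 'cdeebeeadccbccca')
  16 → (0, 'ceecaadecabddecdeebeeadccbccca')
  17 → (22, 'dccbccca')
  18 → (11, 'ddecdeebeeadccbccca')
  19 → (6, 'decabddecdeebeeadccbccca')
  20 → (12, 'decdeebeeadccbccca')
  21 → (15, 'deebeeadccbccca')
  22 → (20, 'eadccbccca')
  23 → (17, 'ebeeadccbccca')
  24 → (2, 'ecaadecabddecdeebeeadccbccca')
  25 → (7, 'ecabddecdeebeeadccbccca')
  26 → (13, 'ecdeebeeadccbccca')
  27 → (19, 'eeadccbccca')
  28 → (16, 'eebeeadccbccca')
  29 → (1, 'eecaadecabddecdeebeeadccbccca')

[29, 4, 9, 21, 5, 25, 10, 18, 28, 3, 8, 24, 27, 23, 26, 14, 0, 22, 11, 6, 12, 15, 20, 17, 2, 7, 13, 19, 16, 1]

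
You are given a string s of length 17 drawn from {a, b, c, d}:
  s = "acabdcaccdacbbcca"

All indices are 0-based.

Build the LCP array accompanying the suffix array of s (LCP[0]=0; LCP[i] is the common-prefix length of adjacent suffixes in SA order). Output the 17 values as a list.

[0, 1, 1, 2, 2, 0, 1, 1, 0, 2, 2, 1, 1, 2, 1, 0, 1]

sorted suffixes:
  #0 SA[0]=16  'a'
  #1 SA[1]=2  'abdcaccdacbbcca'
  #2 SA[2]=0  'acabdcaccdacbbcca'
  #3 SA[3]=10  'acbbcca'
  #4 SA[4]=6  'accdacbbcca'
  #5 SA[5]=12  'bbcca'
  #6 SA[6]=13  'bcca'
  #7 SA[7]=3  'bdcaccdacbbcca'
  #8 SA[8]=15  'ca'
  #9 SA[9]=1  'cabdcaccdacbbcca'
  #10 SA[10]=5  'caccdacbbcca'
  #11 SA[11]=11  'cbbcca'
  #12 SA[12]=14  'cca'
  #13 SA[13]=7  'ccdacbbcca'
  #14 SA[14]=8  'cdacbbcca'
  #15 SA[15]=9  'dacbbcca'
  #16 SA[16]=4  'dcaccdacbbcca'

SA = [16, 2, 0, 10, 6, 12, 13, 3, 15, 1, 5, 11, 14, 7, 8, 9, 4]
i: (SA[i-1],SA[i]) lcp shared
  1: (16,2) 1 'a'
  2: (2,0) 1 'a'
  3: (0,10) 2 'ac'
  4: (10,6) 2 'ac'
  5: (6,12) 0 ''
  6: (12,13) 1 'b'
  7: (13,3) 1 'b'
  8: (3,15) 0 ''
  9: (15,1) 2 'ca'
  10: (1,5) 2 'ca'
  11: (5,11) 1 'c'
  12: (11,14) 1 'c'
  13: (14,7) 2 'cc'
  14: (7,8) 1 'c'
  15: (8,9) 0 ''
  16: (9,4) 1 'd'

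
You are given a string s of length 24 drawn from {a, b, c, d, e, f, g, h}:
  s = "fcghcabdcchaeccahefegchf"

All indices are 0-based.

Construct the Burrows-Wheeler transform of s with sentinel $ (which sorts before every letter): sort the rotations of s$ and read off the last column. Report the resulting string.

rank  rotation                   last
    0  $fcghcabdcchaeccahefegchf  f
    1  abdcchaeccahefegchf$fcghc  c
    2  aeccahefegchf$fcghcabdcch  h
    3  ahefegchf$fcghcabdcchaecc  c
    4  bdcchaeccahefegchf$fcghca  a
    5  cabdcchaeccahefegchf$fcgh  h
    6  cahefegchf$fcghcabdcchaec  c
    7  ccahefegchf$fcghcabdcchae  e
    8  cchaeccahefegchf$fcghcabd  d
    9  cghcabdcchaeccahefegchf$f  f
   10  chaeccahefegchf$fcghcabdc  c
   11  chf$fcghcabdcchaeccahefeg  g
   12  dcchaeccahefegchf$fcghcab  b
   13  eccahefegchf$fcghcabdccha  a
   14  efegchf$fcghcabdcchaeccah  h
   15  egchf$fcghcabdcchaeccahef  f
   16  f$fcghcabdcchaeccahefegch  h
   17  fcghcabdcchaeccahefegchf$  $
   18  fegchf$fcghcabdcchaeccahe  e
   19  gchf$fcghcabdcchaeccahefe  e
   20  ghcabdcchaeccahefegchf$fc  c
   21  haeccahefegchf$fcghcabdcc  c
   22  hcabdcchaeccahefegchf$fcg  g
   23  hefegchf$fcghcabdcchaecca  a
   24  hf$fcghcabdcchaeccahefegc  c

fchcahcedfcgbahfh$eeccgac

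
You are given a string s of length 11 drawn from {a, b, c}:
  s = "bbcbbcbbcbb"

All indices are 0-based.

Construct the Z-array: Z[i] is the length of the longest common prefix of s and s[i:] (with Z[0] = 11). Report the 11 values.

[11, 1, 0, 8, 1, 0, 5, 1, 0, 2, 1]

Z[0]=11
i=1: fresh scan; Z[1]=1 scan→box=[1,2)
i=2: fresh scan; Z[2]=0
i=3: fresh scan; Z[3]=8 scan→box=[3,11)
i=4: min(r-i=7, Z[1]=1)=1; Z[4]=1
i=5: min(r-i=6, Z[2]=0)=0; Z[5]=0
i=6: min(r-i=5, Z[3]=8)=5; Z[6]=5
i=7: min(r-i=4, Z[4]=1)=1; Z[7]=1
i=8: min(r-i=3, Z[5]=0)=0; Z[8]=0
i=9: min(r-i=2, Z[6]=5)=2; Z[9]=2
i=10: min(r-i=1, Z[7]=1)=1; Z[10]=1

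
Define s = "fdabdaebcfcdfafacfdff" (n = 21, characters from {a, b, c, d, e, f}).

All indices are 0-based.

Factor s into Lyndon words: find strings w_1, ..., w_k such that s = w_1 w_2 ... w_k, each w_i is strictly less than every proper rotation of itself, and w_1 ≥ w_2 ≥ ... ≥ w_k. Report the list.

["f", "d", "abdaebcfcdfafacfdff"]

emit factor 1: 'f' (i=0, period=1)
emit factor 2: 'd' (i=1, period=1)
emit factor 3: 'abdaebcfcdfafacfdff' (i=2, period=19)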